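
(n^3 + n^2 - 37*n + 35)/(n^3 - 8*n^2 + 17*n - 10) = (n + 7)/(n - 2)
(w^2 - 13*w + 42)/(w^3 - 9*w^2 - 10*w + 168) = 1/(w + 4)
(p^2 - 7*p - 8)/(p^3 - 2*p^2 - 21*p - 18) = (p - 8)/(p^2 - 3*p - 18)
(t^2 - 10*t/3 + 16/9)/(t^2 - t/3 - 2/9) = (3*t - 8)/(3*t + 1)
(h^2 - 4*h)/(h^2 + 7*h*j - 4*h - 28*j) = h/(h + 7*j)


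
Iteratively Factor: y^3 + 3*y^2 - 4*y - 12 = (y - 2)*(y^2 + 5*y + 6) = (y - 2)*(y + 2)*(y + 3)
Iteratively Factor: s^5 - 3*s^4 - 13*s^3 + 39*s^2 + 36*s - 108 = (s - 3)*(s^4 - 13*s^2 + 36) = (s - 3)^2*(s^3 + 3*s^2 - 4*s - 12) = (s - 3)^2*(s - 2)*(s^2 + 5*s + 6) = (s - 3)^2*(s - 2)*(s + 3)*(s + 2)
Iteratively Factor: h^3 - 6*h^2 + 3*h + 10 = (h - 2)*(h^2 - 4*h - 5) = (h - 2)*(h + 1)*(h - 5)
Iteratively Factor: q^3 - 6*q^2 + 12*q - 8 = (q - 2)*(q^2 - 4*q + 4) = (q - 2)^2*(q - 2)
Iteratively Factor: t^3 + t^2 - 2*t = (t + 2)*(t^2 - t) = t*(t + 2)*(t - 1)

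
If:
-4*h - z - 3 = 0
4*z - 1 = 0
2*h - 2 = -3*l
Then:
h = -13/16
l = 29/24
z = 1/4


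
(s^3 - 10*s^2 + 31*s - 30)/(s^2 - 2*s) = s - 8 + 15/s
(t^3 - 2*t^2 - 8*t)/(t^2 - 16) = t*(t + 2)/(t + 4)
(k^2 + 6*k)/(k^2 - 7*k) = (k + 6)/(k - 7)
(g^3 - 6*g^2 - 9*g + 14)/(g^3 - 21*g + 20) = (g^2 - 5*g - 14)/(g^2 + g - 20)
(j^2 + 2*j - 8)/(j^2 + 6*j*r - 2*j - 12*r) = (j + 4)/(j + 6*r)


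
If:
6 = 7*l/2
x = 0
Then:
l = 12/7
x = 0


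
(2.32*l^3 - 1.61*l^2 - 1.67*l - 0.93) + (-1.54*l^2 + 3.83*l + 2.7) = 2.32*l^3 - 3.15*l^2 + 2.16*l + 1.77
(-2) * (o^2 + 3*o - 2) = -2*o^2 - 6*o + 4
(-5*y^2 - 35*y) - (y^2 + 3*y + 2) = -6*y^2 - 38*y - 2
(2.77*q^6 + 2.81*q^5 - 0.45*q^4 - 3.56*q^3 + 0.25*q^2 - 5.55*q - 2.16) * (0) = 0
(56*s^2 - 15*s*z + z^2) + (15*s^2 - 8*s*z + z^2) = 71*s^2 - 23*s*z + 2*z^2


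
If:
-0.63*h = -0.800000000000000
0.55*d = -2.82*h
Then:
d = -6.51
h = 1.27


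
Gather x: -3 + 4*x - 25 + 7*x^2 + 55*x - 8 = 7*x^2 + 59*x - 36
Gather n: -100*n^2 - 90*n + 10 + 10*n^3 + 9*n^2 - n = 10*n^3 - 91*n^2 - 91*n + 10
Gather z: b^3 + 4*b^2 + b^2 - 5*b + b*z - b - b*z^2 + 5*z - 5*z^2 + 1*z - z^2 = b^3 + 5*b^2 - 6*b + z^2*(-b - 6) + z*(b + 6)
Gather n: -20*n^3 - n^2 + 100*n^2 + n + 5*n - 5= -20*n^3 + 99*n^2 + 6*n - 5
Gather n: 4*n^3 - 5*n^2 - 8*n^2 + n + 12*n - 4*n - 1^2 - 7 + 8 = 4*n^3 - 13*n^2 + 9*n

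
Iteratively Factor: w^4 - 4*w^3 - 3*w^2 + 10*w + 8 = (w - 2)*(w^3 - 2*w^2 - 7*w - 4) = (w - 2)*(w + 1)*(w^2 - 3*w - 4) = (w - 4)*(w - 2)*(w + 1)*(w + 1)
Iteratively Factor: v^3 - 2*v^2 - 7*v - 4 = (v + 1)*(v^2 - 3*v - 4) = (v - 4)*(v + 1)*(v + 1)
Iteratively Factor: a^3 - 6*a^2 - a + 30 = (a - 3)*(a^2 - 3*a - 10) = (a - 3)*(a + 2)*(a - 5)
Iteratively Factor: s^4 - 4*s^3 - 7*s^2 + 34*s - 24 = (s - 4)*(s^3 - 7*s + 6) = (s - 4)*(s - 1)*(s^2 + s - 6) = (s - 4)*(s - 1)*(s + 3)*(s - 2)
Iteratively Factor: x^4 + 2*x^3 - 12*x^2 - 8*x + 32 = (x + 4)*(x^3 - 2*x^2 - 4*x + 8) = (x - 2)*(x + 4)*(x^2 - 4) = (x - 2)^2*(x + 4)*(x + 2)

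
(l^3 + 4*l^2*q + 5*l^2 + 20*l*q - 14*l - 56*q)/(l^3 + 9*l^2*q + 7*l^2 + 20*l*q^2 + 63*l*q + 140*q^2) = (l - 2)/(l + 5*q)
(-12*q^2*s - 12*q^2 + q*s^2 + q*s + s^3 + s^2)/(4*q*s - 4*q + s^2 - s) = (-3*q*s - 3*q + s^2 + s)/(s - 1)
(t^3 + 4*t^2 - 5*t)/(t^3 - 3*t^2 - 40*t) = (t - 1)/(t - 8)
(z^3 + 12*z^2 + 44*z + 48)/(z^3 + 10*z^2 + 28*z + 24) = (z + 4)/(z + 2)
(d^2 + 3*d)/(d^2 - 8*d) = (d + 3)/(d - 8)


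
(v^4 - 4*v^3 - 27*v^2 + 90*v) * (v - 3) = v^5 - 7*v^4 - 15*v^3 + 171*v^2 - 270*v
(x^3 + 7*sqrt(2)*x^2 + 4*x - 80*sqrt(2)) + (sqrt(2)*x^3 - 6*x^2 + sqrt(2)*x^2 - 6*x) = x^3 + sqrt(2)*x^3 - 6*x^2 + 8*sqrt(2)*x^2 - 2*x - 80*sqrt(2)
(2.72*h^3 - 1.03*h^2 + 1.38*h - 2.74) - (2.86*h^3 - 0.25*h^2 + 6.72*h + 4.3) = -0.14*h^3 - 0.78*h^2 - 5.34*h - 7.04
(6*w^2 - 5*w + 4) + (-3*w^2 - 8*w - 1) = 3*w^2 - 13*w + 3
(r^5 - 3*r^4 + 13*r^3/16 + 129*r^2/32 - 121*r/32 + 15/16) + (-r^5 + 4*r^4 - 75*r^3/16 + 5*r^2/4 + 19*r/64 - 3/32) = r^4 - 31*r^3/8 + 169*r^2/32 - 223*r/64 + 27/32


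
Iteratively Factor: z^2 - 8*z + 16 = (z - 4)*(z - 4)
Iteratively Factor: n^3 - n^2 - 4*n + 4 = (n - 1)*(n^2 - 4) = (n - 1)*(n + 2)*(n - 2)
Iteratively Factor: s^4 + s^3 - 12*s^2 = (s)*(s^3 + s^2 - 12*s) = s^2*(s^2 + s - 12) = s^2*(s + 4)*(s - 3)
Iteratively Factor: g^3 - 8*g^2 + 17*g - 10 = (g - 5)*(g^2 - 3*g + 2) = (g - 5)*(g - 1)*(g - 2)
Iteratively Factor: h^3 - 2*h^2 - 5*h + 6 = (h - 1)*(h^2 - h - 6) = (h - 3)*(h - 1)*(h + 2)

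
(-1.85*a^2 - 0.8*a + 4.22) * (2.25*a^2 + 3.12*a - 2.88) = -4.1625*a^4 - 7.572*a^3 + 12.327*a^2 + 15.4704*a - 12.1536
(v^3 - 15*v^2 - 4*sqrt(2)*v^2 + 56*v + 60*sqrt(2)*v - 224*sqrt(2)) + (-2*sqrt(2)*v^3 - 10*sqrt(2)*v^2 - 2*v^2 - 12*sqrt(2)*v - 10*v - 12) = -2*sqrt(2)*v^3 + v^3 - 14*sqrt(2)*v^2 - 17*v^2 + 46*v + 48*sqrt(2)*v - 224*sqrt(2) - 12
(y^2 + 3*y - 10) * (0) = 0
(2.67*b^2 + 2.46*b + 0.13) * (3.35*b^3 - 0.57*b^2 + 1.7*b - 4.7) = 8.9445*b^5 + 6.7191*b^4 + 3.5723*b^3 - 8.4411*b^2 - 11.341*b - 0.611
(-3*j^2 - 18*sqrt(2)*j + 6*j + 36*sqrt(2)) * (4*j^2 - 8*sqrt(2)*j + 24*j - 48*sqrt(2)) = -12*j^4 - 48*sqrt(2)*j^3 - 48*j^3 - 192*sqrt(2)*j^2 + 432*j^2 + 576*sqrt(2)*j + 1152*j - 3456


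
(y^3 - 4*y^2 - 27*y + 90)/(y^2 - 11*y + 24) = (y^2 - y - 30)/(y - 8)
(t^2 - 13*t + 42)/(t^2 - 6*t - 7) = (t - 6)/(t + 1)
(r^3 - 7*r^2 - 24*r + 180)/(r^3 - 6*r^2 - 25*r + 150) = (r - 6)/(r - 5)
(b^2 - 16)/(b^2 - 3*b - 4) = (b + 4)/(b + 1)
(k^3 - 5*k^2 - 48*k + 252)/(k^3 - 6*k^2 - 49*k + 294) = (k - 6)/(k - 7)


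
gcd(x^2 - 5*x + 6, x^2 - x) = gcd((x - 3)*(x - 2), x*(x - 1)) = 1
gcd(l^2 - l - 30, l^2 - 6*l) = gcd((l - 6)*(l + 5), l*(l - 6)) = l - 6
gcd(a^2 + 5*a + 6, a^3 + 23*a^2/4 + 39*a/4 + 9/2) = a^2 + 5*a + 6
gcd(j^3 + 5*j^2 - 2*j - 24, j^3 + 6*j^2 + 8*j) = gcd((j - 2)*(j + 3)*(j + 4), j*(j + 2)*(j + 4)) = j + 4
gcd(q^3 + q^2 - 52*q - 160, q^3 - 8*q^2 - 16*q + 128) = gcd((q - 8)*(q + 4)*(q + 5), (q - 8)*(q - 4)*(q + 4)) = q^2 - 4*q - 32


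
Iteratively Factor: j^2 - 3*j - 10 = (j + 2)*(j - 5)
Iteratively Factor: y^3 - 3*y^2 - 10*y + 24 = (y - 4)*(y^2 + y - 6) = (y - 4)*(y + 3)*(y - 2)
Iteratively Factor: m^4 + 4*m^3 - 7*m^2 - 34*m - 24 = (m + 2)*(m^3 + 2*m^2 - 11*m - 12) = (m + 1)*(m + 2)*(m^2 + m - 12) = (m - 3)*(m + 1)*(m + 2)*(m + 4)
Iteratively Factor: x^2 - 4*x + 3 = (x - 1)*(x - 3)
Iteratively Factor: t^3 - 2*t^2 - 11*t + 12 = (t + 3)*(t^2 - 5*t + 4) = (t - 1)*(t + 3)*(t - 4)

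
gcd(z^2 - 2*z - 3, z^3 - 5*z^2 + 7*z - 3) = z - 3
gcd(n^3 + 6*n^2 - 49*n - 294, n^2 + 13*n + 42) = n^2 + 13*n + 42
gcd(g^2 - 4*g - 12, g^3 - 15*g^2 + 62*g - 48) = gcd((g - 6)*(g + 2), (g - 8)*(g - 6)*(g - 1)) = g - 6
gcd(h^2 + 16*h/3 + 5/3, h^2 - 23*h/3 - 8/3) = h + 1/3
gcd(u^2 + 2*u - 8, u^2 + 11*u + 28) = u + 4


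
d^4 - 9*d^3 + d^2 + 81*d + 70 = (d - 7)*(d - 5)*(d + 1)*(d + 2)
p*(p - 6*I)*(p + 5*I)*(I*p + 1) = I*p^4 + 2*p^3 + 29*I*p^2 + 30*p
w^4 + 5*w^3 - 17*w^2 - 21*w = w*(w - 3)*(w + 1)*(w + 7)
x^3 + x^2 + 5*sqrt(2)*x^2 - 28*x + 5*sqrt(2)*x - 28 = (x + 1)*(x - 2*sqrt(2))*(x + 7*sqrt(2))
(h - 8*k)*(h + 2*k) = h^2 - 6*h*k - 16*k^2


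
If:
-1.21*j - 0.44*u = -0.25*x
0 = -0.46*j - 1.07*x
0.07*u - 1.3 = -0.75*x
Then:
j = -2.44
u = 7.32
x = 1.05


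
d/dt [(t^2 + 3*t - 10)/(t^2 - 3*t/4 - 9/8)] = 8*(-30*t^2 + 142*t - 87)/(64*t^4 - 96*t^3 - 108*t^2 + 108*t + 81)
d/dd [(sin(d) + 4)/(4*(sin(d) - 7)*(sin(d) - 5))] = (-8*sin(d) + cos(d)^2 + 82)*cos(d)/(4*(sin(d) - 7)^2*(sin(d) - 5)^2)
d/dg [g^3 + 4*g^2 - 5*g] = 3*g^2 + 8*g - 5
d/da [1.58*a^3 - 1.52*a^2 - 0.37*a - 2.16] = 4.74*a^2 - 3.04*a - 0.37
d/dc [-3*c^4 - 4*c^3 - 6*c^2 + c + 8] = -12*c^3 - 12*c^2 - 12*c + 1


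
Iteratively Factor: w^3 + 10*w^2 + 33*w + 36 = (w + 4)*(w^2 + 6*w + 9) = (w + 3)*(w + 4)*(w + 3)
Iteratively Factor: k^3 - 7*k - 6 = (k + 2)*(k^2 - 2*k - 3) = (k + 1)*(k + 2)*(k - 3)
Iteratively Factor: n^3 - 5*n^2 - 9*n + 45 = (n - 3)*(n^2 - 2*n - 15) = (n - 5)*(n - 3)*(n + 3)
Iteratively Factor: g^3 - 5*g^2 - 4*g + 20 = (g - 2)*(g^2 - 3*g - 10) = (g - 2)*(g + 2)*(g - 5)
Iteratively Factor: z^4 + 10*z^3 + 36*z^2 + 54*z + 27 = (z + 1)*(z^3 + 9*z^2 + 27*z + 27) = (z + 1)*(z + 3)*(z^2 + 6*z + 9) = (z + 1)*(z + 3)^2*(z + 3)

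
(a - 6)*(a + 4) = a^2 - 2*a - 24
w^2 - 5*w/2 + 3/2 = (w - 3/2)*(w - 1)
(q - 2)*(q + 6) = q^2 + 4*q - 12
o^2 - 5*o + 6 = (o - 3)*(o - 2)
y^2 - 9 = (y - 3)*(y + 3)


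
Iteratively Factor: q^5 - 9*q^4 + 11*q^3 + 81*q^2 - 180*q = (q - 4)*(q^4 - 5*q^3 - 9*q^2 + 45*q) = (q - 5)*(q - 4)*(q^3 - 9*q) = q*(q - 5)*(q - 4)*(q^2 - 9) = q*(q - 5)*(q - 4)*(q - 3)*(q + 3)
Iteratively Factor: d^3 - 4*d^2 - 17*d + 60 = (d - 5)*(d^2 + d - 12) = (d - 5)*(d - 3)*(d + 4)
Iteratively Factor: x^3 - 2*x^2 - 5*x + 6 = (x - 1)*(x^2 - x - 6) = (x - 1)*(x + 2)*(x - 3)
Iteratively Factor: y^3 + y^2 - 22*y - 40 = (y + 4)*(y^2 - 3*y - 10) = (y + 2)*(y + 4)*(y - 5)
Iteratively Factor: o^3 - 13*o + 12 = (o - 3)*(o^2 + 3*o - 4) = (o - 3)*(o + 4)*(o - 1)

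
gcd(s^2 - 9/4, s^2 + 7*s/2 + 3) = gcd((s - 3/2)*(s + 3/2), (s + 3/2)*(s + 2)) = s + 3/2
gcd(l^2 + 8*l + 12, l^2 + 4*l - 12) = l + 6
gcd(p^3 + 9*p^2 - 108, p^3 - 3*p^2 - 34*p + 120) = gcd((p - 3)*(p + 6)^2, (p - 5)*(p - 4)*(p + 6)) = p + 6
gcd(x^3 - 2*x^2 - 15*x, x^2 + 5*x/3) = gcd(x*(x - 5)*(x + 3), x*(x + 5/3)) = x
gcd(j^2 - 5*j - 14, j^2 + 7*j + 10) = j + 2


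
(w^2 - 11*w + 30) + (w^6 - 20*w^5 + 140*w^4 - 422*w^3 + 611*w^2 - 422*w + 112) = w^6 - 20*w^5 + 140*w^4 - 422*w^3 + 612*w^2 - 433*w + 142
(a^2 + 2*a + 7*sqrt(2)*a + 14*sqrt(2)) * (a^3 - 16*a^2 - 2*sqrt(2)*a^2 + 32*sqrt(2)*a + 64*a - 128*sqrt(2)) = a^5 - 14*a^4 + 5*sqrt(2)*a^4 - 70*sqrt(2)*a^3 + 4*a^3 + 160*sqrt(2)*a^2 + 520*a^2 - 896*a + 640*sqrt(2)*a - 3584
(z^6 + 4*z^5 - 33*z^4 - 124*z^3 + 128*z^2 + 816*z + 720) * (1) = z^6 + 4*z^5 - 33*z^4 - 124*z^3 + 128*z^2 + 816*z + 720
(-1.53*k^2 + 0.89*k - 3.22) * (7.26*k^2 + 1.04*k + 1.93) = -11.1078*k^4 + 4.8702*k^3 - 25.4045*k^2 - 1.6311*k - 6.2146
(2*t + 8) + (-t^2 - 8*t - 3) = -t^2 - 6*t + 5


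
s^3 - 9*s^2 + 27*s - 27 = (s - 3)^3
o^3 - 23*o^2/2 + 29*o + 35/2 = (o - 7)*(o - 5)*(o + 1/2)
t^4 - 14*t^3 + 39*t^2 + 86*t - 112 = (t - 8)*(t - 7)*(t - 1)*(t + 2)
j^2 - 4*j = j*(j - 4)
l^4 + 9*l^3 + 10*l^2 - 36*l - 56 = (l - 2)*(l + 2)^2*(l + 7)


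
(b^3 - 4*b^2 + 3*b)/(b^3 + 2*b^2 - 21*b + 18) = b/(b + 6)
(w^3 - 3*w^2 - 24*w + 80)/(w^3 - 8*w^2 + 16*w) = (w + 5)/w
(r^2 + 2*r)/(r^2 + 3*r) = (r + 2)/(r + 3)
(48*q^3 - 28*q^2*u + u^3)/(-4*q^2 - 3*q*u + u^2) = (-12*q^2 + 4*q*u + u^2)/(q + u)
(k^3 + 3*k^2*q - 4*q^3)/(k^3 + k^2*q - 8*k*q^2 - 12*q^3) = (-k + q)/(-k + 3*q)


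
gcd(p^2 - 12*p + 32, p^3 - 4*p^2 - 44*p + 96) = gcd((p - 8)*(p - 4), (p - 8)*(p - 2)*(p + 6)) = p - 8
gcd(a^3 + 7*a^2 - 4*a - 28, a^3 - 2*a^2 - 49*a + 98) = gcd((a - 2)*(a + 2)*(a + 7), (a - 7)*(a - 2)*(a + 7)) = a^2 + 5*a - 14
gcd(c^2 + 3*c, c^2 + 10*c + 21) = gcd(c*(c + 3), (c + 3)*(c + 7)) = c + 3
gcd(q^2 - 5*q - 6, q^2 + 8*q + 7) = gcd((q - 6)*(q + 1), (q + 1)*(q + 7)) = q + 1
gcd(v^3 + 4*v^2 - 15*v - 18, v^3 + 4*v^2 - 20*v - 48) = v + 6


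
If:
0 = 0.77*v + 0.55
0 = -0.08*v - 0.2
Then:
No Solution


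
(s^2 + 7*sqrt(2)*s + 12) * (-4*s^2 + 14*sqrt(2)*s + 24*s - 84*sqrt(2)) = -4*s^4 - 14*sqrt(2)*s^3 + 24*s^3 + 84*sqrt(2)*s^2 + 148*s^2 - 888*s + 168*sqrt(2)*s - 1008*sqrt(2)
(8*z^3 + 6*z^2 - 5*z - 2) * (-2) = -16*z^3 - 12*z^2 + 10*z + 4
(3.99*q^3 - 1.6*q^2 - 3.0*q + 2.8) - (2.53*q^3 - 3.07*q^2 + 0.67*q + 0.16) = 1.46*q^3 + 1.47*q^2 - 3.67*q + 2.64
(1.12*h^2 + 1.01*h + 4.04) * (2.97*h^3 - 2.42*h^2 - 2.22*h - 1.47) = 3.3264*h^5 + 0.2893*h^4 + 7.0682*h^3 - 13.6654*h^2 - 10.4535*h - 5.9388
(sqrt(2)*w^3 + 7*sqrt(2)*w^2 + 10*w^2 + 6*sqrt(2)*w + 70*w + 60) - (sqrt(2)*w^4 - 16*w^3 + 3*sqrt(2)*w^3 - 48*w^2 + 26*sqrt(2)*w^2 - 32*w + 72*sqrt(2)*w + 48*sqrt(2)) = -sqrt(2)*w^4 - 2*sqrt(2)*w^3 + 16*w^3 - 19*sqrt(2)*w^2 + 58*w^2 - 66*sqrt(2)*w + 102*w - 48*sqrt(2) + 60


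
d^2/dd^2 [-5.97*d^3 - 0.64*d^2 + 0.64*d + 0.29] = -35.82*d - 1.28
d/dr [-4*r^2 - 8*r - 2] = -8*r - 8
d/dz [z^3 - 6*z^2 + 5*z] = 3*z^2 - 12*z + 5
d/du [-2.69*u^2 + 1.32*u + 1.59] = 1.32 - 5.38*u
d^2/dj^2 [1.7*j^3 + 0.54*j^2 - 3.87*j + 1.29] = 10.2*j + 1.08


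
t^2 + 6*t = t*(t + 6)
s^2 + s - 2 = (s - 1)*(s + 2)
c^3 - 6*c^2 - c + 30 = (c - 5)*(c - 3)*(c + 2)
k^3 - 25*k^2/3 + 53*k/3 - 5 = (k - 5)*(k - 3)*(k - 1/3)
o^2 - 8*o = o*(o - 8)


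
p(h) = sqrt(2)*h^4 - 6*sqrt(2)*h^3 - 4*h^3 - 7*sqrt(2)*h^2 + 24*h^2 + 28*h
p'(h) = 4*sqrt(2)*h^3 - 18*sqrt(2)*h^2 - 12*h^2 - 14*sqrt(2)*h + 48*h + 28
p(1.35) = 37.48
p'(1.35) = 11.73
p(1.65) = 38.99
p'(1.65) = -2.03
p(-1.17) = 9.19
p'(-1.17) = -65.33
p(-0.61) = -8.80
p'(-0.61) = -4.42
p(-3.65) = 943.78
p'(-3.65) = -849.02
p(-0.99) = -0.43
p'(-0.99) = -42.12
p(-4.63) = 2061.72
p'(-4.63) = -1466.97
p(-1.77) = 77.73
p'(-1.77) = -170.63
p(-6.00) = 4869.26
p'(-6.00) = -2711.50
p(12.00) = 10117.04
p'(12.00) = 4747.81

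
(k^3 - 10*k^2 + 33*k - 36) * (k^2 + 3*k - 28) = k^5 - 7*k^4 - 25*k^3 + 343*k^2 - 1032*k + 1008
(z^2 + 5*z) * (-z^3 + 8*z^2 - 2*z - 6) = -z^5 + 3*z^4 + 38*z^3 - 16*z^2 - 30*z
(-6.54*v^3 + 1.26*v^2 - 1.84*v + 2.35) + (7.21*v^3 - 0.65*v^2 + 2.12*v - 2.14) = 0.67*v^3 + 0.61*v^2 + 0.28*v + 0.21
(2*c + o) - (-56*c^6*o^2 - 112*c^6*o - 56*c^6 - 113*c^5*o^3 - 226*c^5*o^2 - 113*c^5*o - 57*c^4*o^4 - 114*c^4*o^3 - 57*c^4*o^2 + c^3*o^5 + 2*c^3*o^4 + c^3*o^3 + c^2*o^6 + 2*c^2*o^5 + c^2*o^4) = 56*c^6*o^2 + 112*c^6*o + 56*c^6 + 113*c^5*o^3 + 226*c^5*o^2 + 113*c^5*o + 57*c^4*o^4 + 114*c^4*o^3 + 57*c^4*o^2 - c^3*o^5 - 2*c^3*o^4 - c^3*o^3 - c^2*o^6 - 2*c^2*o^5 - c^2*o^4 + 2*c + o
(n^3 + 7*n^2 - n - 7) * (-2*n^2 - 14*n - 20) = -2*n^5 - 28*n^4 - 116*n^3 - 112*n^2 + 118*n + 140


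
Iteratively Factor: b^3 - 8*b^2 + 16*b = (b - 4)*(b^2 - 4*b) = b*(b - 4)*(b - 4)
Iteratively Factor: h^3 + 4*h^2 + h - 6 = (h - 1)*(h^2 + 5*h + 6) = (h - 1)*(h + 2)*(h + 3)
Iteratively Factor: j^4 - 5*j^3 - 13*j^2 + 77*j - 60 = (j + 4)*(j^3 - 9*j^2 + 23*j - 15) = (j - 3)*(j + 4)*(j^2 - 6*j + 5) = (j - 3)*(j - 1)*(j + 4)*(j - 5)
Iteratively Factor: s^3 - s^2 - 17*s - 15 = (s + 1)*(s^2 - 2*s - 15) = (s + 1)*(s + 3)*(s - 5)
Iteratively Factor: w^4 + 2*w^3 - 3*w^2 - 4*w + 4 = (w + 2)*(w^3 - 3*w + 2) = (w + 2)^2*(w^2 - 2*w + 1) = (w - 1)*(w + 2)^2*(w - 1)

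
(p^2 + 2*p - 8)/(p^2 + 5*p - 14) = (p + 4)/(p + 7)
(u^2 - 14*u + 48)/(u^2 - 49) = (u^2 - 14*u + 48)/(u^2 - 49)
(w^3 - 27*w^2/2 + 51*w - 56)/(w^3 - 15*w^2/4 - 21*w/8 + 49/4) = 4*(w - 8)/(4*w + 7)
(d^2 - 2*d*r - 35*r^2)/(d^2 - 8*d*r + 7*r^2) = (-d - 5*r)/(-d + r)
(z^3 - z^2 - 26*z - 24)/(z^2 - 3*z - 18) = (z^2 + 5*z + 4)/(z + 3)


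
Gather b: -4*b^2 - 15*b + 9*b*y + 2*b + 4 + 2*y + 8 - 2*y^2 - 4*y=-4*b^2 + b*(9*y - 13) - 2*y^2 - 2*y + 12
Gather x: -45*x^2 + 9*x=-45*x^2 + 9*x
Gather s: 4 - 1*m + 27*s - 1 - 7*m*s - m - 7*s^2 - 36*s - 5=-2*m - 7*s^2 + s*(-7*m - 9) - 2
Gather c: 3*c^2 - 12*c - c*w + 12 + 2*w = 3*c^2 + c*(-w - 12) + 2*w + 12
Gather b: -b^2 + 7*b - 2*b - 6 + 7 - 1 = -b^2 + 5*b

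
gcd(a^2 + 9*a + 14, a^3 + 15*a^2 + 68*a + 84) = a^2 + 9*a + 14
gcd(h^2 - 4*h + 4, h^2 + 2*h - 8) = h - 2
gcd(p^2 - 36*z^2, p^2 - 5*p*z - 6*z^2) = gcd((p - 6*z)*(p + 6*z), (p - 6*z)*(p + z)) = -p + 6*z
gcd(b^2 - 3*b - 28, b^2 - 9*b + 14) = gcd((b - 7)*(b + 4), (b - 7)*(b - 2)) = b - 7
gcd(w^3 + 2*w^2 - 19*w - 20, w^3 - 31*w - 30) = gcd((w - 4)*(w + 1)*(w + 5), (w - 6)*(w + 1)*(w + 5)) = w^2 + 6*w + 5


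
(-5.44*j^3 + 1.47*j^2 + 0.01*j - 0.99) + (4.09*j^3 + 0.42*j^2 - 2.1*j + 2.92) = -1.35*j^3 + 1.89*j^2 - 2.09*j + 1.93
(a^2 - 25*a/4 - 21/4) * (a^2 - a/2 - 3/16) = a^4 - 27*a^3/4 - 37*a^2/16 + 243*a/64 + 63/64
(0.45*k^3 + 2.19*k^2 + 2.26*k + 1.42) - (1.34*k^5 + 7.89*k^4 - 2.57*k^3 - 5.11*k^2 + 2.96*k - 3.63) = -1.34*k^5 - 7.89*k^4 + 3.02*k^3 + 7.3*k^2 - 0.7*k + 5.05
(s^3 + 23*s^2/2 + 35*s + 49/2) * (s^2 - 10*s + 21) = s^5 + 3*s^4/2 - 59*s^3 - 84*s^2 + 490*s + 1029/2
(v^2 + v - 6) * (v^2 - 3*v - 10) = v^4 - 2*v^3 - 19*v^2 + 8*v + 60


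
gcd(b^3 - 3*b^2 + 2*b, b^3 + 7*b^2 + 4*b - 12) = b - 1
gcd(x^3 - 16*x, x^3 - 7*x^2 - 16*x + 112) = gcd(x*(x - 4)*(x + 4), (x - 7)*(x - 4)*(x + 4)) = x^2 - 16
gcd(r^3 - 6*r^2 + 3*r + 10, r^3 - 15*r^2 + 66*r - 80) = r^2 - 7*r + 10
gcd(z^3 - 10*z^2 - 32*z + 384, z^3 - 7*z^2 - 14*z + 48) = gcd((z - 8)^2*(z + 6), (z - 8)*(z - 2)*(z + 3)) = z - 8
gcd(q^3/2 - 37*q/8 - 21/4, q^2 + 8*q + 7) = 1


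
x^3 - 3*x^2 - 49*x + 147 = (x - 7)*(x - 3)*(x + 7)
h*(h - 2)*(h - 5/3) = h^3 - 11*h^2/3 + 10*h/3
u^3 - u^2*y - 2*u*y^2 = u*(u - 2*y)*(u + y)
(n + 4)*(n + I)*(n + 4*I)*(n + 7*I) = n^4 + 4*n^3 + 12*I*n^3 - 39*n^2 + 48*I*n^2 - 156*n - 28*I*n - 112*I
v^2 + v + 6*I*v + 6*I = (v + 1)*(v + 6*I)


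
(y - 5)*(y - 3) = y^2 - 8*y + 15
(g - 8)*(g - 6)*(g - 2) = g^3 - 16*g^2 + 76*g - 96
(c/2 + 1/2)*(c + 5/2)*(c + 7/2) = c^3/2 + 7*c^2/2 + 59*c/8 + 35/8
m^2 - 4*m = m*(m - 4)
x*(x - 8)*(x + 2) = x^3 - 6*x^2 - 16*x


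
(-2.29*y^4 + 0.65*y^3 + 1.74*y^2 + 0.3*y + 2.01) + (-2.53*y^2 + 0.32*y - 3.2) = -2.29*y^4 + 0.65*y^3 - 0.79*y^2 + 0.62*y - 1.19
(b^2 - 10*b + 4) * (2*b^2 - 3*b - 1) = 2*b^4 - 23*b^3 + 37*b^2 - 2*b - 4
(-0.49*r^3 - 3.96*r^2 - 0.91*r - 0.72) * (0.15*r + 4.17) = -0.0735*r^4 - 2.6373*r^3 - 16.6497*r^2 - 3.9027*r - 3.0024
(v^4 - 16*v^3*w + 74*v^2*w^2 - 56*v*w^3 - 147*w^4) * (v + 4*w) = v^5 - 12*v^4*w + 10*v^3*w^2 + 240*v^2*w^3 - 371*v*w^4 - 588*w^5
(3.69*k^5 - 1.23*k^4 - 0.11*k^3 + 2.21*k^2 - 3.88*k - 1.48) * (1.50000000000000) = 5.535*k^5 - 1.845*k^4 - 0.165*k^3 + 3.315*k^2 - 5.82*k - 2.22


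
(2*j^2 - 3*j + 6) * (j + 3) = 2*j^3 + 3*j^2 - 3*j + 18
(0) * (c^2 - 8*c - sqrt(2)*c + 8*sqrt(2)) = 0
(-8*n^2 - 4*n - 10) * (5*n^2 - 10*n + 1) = -40*n^4 + 60*n^3 - 18*n^2 + 96*n - 10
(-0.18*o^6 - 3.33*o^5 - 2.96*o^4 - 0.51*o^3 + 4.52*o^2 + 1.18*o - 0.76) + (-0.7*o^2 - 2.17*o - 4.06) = -0.18*o^6 - 3.33*o^5 - 2.96*o^4 - 0.51*o^3 + 3.82*o^2 - 0.99*o - 4.82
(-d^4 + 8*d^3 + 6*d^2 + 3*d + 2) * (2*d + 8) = -2*d^5 + 8*d^4 + 76*d^3 + 54*d^2 + 28*d + 16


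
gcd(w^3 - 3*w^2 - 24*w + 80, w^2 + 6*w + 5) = w + 5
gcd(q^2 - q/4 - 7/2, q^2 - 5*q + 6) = q - 2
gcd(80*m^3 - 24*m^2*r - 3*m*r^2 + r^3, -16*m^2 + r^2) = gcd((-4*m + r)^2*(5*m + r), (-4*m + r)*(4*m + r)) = -4*m + r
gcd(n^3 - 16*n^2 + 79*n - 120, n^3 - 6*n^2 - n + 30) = n^2 - 8*n + 15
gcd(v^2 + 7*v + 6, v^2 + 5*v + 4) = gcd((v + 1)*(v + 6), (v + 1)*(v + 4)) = v + 1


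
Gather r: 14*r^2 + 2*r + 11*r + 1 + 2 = 14*r^2 + 13*r + 3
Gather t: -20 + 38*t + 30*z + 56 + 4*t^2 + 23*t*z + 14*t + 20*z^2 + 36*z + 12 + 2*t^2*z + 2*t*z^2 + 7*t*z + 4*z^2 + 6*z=t^2*(2*z + 4) + t*(2*z^2 + 30*z + 52) + 24*z^2 + 72*z + 48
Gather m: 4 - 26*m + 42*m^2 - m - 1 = 42*m^2 - 27*m + 3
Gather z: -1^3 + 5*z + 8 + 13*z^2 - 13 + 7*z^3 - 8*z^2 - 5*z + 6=7*z^3 + 5*z^2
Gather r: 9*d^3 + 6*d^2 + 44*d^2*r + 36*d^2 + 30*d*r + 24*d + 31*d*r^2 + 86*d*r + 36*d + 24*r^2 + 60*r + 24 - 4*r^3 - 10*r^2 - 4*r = 9*d^3 + 42*d^2 + 60*d - 4*r^3 + r^2*(31*d + 14) + r*(44*d^2 + 116*d + 56) + 24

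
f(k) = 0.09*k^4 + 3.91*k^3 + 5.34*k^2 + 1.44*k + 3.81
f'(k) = 0.36*k^3 + 11.73*k^2 + 10.68*k + 1.44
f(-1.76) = -2.64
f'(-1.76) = 17.02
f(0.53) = 6.66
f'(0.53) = 10.45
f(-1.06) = 3.74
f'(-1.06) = 2.87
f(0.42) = 5.65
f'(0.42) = 8.02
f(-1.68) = -1.36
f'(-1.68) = 14.90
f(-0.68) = 4.09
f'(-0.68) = -0.51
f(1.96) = 57.92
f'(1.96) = 70.15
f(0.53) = 6.66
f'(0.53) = 10.45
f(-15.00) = -7456.29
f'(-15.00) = 1265.49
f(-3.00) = -50.73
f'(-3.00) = 65.25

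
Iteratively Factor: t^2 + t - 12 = (t + 4)*(t - 3)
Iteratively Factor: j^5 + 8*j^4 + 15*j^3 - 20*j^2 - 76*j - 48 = (j - 2)*(j^4 + 10*j^3 + 35*j^2 + 50*j + 24) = (j - 2)*(j + 2)*(j^3 + 8*j^2 + 19*j + 12) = (j - 2)*(j + 1)*(j + 2)*(j^2 + 7*j + 12) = (j - 2)*(j + 1)*(j + 2)*(j + 3)*(j + 4)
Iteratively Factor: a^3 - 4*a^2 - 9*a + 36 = (a - 4)*(a^2 - 9) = (a - 4)*(a - 3)*(a + 3)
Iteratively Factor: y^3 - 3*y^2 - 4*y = (y + 1)*(y^2 - 4*y) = (y - 4)*(y + 1)*(y)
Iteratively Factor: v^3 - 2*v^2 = (v)*(v^2 - 2*v) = v*(v - 2)*(v)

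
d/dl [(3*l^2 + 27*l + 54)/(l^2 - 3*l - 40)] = 6*(-6*l^2 - 58*l - 153)/(l^4 - 6*l^3 - 71*l^2 + 240*l + 1600)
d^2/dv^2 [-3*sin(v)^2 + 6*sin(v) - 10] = -6*sin(v) - 6*cos(2*v)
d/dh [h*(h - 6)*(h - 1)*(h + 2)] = 4*h^3 - 15*h^2 - 16*h + 12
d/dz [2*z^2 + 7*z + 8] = 4*z + 7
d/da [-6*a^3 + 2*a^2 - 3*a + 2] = -18*a^2 + 4*a - 3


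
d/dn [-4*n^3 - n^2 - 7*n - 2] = -12*n^2 - 2*n - 7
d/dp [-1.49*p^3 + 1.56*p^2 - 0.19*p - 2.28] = -4.47*p^2 + 3.12*p - 0.19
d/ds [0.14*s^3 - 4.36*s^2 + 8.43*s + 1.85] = 0.42*s^2 - 8.72*s + 8.43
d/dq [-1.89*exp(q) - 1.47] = -1.89*exp(q)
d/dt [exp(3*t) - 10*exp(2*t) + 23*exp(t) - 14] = (3*exp(2*t) - 20*exp(t) + 23)*exp(t)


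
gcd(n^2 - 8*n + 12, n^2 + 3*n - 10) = n - 2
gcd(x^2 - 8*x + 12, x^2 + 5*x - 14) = x - 2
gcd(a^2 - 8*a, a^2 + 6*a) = a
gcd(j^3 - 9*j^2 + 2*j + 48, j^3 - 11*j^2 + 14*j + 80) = j^2 - 6*j - 16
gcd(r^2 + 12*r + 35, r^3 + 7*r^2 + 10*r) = r + 5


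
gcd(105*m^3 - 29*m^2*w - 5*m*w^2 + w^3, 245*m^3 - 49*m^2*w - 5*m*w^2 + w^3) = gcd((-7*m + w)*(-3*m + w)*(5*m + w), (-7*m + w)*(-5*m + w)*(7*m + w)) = -7*m + w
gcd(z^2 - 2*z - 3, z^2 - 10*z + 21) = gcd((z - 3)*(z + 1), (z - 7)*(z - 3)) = z - 3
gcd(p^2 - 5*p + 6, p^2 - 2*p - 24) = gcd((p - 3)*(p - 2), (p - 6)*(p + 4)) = 1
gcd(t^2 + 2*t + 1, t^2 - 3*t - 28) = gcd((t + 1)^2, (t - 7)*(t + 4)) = 1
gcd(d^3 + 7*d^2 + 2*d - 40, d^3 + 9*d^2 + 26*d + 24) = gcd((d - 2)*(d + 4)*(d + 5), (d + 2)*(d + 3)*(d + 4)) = d + 4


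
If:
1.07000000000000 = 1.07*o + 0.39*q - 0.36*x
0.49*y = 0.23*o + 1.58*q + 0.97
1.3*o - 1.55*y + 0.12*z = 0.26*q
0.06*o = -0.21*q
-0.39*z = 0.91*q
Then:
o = 1.42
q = -0.41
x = 0.82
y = 1.34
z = 0.95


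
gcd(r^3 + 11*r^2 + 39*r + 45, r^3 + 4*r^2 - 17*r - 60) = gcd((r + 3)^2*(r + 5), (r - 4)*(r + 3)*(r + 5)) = r^2 + 8*r + 15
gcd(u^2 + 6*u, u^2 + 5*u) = u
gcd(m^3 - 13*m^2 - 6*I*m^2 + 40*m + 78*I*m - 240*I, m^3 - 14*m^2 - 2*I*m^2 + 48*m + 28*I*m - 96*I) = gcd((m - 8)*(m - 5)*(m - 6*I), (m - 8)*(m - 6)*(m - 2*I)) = m - 8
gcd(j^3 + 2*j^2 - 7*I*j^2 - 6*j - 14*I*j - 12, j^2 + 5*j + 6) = j + 2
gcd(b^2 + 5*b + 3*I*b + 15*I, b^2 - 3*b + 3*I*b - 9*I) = b + 3*I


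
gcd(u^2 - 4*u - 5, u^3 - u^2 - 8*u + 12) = 1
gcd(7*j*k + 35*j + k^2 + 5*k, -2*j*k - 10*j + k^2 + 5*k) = k + 5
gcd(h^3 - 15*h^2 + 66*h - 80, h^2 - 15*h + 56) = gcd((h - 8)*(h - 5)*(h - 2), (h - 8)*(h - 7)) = h - 8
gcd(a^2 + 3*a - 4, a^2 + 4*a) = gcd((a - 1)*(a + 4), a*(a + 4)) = a + 4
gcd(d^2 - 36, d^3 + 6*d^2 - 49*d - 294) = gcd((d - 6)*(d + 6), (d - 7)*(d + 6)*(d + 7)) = d + 6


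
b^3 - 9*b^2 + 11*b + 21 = (b - 7)*(b - 3)*(b + 1)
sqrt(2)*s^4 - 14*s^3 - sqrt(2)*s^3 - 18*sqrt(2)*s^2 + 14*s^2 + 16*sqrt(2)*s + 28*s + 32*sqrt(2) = (s - 2)*(s - 8*sqrt(2))*(s + sqrt(2))*(sqrt(2)*s + sqrt(2))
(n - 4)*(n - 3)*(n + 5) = n^3 - 2*n^2 - 23*n + 60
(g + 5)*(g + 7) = g^2 + 12*g + 35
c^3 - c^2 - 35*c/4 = c*(c - 7/2)*(c + 5/2)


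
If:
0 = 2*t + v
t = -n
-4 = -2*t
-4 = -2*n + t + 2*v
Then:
No Solution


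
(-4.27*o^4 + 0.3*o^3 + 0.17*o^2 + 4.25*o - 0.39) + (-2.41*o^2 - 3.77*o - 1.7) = -4.27*o^4 + 0.3*o^3 - 2.24*o^2 + 0.48*o - 2.09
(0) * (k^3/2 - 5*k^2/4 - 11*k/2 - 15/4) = 0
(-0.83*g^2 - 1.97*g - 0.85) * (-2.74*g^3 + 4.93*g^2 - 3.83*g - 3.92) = 2.2742*g^5 + 1.3059*g^4 - 4.2042*g^3 + 6.6082*g^2 + 10.9779*g + 3.332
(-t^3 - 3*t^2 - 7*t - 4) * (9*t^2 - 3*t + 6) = -9*t^5 - 24*t^4 - 60*t^3 - 33*t^2 - 30*t - 24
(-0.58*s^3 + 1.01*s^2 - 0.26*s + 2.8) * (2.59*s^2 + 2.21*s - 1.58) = -1.5022*s^5 + 1.3341*s^4 + 2.4751*s^3 + 5.0816*s^2 + 6.5988*s - 4.424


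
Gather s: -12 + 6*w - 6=6*w - 18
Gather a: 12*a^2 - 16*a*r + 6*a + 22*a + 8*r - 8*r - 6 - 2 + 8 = 12*a^2 + a*(28 - 16*r)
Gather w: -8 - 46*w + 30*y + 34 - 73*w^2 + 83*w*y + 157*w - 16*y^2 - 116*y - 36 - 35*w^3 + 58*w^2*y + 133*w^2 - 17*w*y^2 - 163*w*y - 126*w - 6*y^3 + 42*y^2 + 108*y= -35*w^3 + w^2*(58*y + 60) + w*(-17*y^2 - 80*y - 15) - 6*y^3 + 26*y^2 + 22*y - 10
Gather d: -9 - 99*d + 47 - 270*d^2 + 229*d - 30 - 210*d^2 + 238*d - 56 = -480*d^2 + 368*d - 48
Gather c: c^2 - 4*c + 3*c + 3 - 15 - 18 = c^2 - c - 30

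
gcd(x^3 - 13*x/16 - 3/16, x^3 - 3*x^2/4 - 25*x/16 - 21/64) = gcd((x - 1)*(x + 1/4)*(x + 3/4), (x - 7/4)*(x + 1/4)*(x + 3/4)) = x^2 + x + 3/16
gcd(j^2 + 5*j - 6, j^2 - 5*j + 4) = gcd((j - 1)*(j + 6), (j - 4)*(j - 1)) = j - 1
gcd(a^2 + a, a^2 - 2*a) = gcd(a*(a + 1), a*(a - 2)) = a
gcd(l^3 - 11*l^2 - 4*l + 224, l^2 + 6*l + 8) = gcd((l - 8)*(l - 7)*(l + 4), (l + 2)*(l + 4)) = l + 4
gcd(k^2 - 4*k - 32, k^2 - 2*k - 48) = k - 8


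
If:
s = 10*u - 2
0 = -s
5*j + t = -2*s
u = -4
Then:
No Solution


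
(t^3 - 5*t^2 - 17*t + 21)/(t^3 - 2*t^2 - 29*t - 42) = (t - 1)/(t + 2)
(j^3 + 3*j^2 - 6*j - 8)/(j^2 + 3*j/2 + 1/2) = 2*(j^2 + 2*j - 8)/(2*j + 1)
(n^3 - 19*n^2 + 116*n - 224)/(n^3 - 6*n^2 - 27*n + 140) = (n - 8)/(n + 5)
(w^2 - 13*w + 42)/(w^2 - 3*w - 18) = (w - 7)/(w + 3)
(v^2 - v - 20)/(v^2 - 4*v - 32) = (v - 5)/(v - 8)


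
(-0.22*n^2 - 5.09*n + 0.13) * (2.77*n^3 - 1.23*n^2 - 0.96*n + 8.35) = -0.6094*n^5 - 13.8287*n^4 + 6.832*n^3 + 2.8895*n^2 - 42.6263*n + 1.0855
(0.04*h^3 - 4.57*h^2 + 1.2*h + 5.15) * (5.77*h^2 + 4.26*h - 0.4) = 0.2308*h^5 - 26.1985*h^4 - 12.5602*h^3 + 36.6555*h^2 + 21.459*h - 2.06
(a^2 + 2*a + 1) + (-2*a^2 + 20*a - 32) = -a^2 + 22*a - 31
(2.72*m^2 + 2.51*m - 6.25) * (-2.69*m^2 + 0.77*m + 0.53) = -7.3168*m^4 - 4.6575*m^3 + 20.1868*m^2 - 3.4822*m - 3.3125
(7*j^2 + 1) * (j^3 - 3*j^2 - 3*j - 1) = 7*j^5 - 21*j^4 - 20*j^3 - 10*j^2 - 3*j - 1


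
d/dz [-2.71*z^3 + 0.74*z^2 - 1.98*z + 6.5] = -8.13*z^2 + 1.48*z - 1.98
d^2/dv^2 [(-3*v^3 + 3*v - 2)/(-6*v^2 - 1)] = 6*(-42*v^3 + 72*v^2 + 21*v - 4)/(216*v^6 + 108*v^4 + 18*v^2 + 1)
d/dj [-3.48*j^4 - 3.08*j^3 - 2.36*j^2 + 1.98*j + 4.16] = -13.92*j^3 - 9.24*j^2 - 4.72*j + 1.98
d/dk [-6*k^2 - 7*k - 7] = -12*k - 7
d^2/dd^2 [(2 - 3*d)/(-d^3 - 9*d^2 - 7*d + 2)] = 2*((3*d - 2)*(3*d^2 + 18*d + 7)^2 - 3*(3*d^2 + 18*d + (d + 3)*(3*d - 2) + 7)*(d^3 + 9*d^2 + 7*d - 2))/(d^3 + 9*d^2 + 7*d - 2)^3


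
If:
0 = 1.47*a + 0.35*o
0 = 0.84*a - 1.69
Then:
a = 2.01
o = -8.45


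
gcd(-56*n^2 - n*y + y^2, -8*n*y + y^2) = -8*n + y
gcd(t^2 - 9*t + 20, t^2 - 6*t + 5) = t - 5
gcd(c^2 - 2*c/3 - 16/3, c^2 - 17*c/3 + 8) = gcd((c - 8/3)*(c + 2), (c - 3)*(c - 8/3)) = c - 8/3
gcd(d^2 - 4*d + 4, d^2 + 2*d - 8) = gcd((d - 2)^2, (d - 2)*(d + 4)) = d - 2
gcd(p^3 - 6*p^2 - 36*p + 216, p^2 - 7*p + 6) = p - 6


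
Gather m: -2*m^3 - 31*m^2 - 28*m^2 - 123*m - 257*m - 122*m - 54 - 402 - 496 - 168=-2*m^3 - 59*m^2 - 502*m - 1120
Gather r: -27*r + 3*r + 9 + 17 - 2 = 24 - 24*r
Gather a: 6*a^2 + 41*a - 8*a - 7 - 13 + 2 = 6*a^2 + 33*a - 18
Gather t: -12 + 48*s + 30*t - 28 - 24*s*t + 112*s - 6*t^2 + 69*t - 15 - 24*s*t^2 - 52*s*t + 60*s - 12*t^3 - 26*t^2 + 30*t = 220*s - 12*t^3 + t^2*(-24*s - 32) + t*(129 - 76*s) - 55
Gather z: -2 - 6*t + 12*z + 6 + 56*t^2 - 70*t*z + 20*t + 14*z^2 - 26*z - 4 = 56*t^2 + 14*t + 14*z^2 + z*(-70*t - 14)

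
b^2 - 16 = (b - 4)*(b + 4)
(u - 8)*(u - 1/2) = u^2 - 17*u/2 + 4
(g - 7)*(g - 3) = g^2 - 10*g + 21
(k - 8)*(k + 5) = k^2 - 3*k - 40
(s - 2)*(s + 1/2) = s^2 - 3*s/2 - 1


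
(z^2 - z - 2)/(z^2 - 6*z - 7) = (z - 2)/(z - 7)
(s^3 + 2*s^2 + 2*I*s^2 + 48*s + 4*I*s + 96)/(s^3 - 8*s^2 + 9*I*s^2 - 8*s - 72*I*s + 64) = (s^2 + s*(2 - 6*I) - 12*I)/(s^2 + s*(-8 + I) - 8*I)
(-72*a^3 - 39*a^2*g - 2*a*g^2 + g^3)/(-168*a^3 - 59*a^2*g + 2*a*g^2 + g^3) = (3*a + g)/(7*a + g)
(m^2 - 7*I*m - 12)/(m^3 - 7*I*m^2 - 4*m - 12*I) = (-m^2 + 7*I*m + 12)/(-m^3 + 7*I*m^2 + 4*m + 12*I)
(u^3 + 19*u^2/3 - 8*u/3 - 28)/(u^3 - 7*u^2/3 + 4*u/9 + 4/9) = 3*(3*u^2 + 25*u + 42)/(9*u^2 - 3*u - 2)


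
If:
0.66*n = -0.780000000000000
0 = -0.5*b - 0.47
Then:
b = -0.94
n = -1.18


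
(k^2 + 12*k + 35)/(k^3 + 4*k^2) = (k^2 + 12*k + 35)/(k^2*(k + 4))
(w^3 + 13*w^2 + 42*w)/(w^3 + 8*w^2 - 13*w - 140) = w*(w + 6)/(w^2 + w - 20)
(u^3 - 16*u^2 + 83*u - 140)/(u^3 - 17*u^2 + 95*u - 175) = (u - 4)/(u - 5)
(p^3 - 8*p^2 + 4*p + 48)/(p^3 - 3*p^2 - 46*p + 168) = (p + 2)/(p + 7)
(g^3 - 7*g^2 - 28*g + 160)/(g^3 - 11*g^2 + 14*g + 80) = (g^2 + g - 20)/(g^2 - 3*g - 10)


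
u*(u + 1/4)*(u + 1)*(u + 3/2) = u^4 + 11*u^3/4 + 17*u^2/8 + 3*u/8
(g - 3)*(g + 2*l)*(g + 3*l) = g^3 + 5*g^2*l - 3*g^2 + 6*g*l^2 - 15*g*l - 18*l^2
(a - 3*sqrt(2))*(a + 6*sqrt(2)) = a^2 + 3*sqrt(2)*a - 36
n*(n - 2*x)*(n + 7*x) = n^3 + 5*n^2*x - 14*n*x^2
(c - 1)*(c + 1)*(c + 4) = c^3 + 4*c^2 - c - 4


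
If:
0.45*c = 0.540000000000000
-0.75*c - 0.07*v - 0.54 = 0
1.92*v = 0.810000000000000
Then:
No Solution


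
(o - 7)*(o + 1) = o^2 - 6*o - 7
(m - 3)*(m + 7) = m^2 + 4*m - 21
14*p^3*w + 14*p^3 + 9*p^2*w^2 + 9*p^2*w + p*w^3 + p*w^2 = (2*p + w)*(7*p + w)*(p*w + p)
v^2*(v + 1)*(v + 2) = v^4 + 3*v^3 + 2*v^2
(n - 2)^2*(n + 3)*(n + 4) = n^4 + 3*n^3 - 12*n^2 - 20*n + 48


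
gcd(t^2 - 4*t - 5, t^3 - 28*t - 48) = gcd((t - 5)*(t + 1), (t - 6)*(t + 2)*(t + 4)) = 1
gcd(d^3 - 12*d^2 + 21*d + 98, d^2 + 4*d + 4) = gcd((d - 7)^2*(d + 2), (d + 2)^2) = d + 2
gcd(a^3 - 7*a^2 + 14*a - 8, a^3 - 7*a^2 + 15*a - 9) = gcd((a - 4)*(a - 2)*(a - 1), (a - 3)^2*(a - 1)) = a - 1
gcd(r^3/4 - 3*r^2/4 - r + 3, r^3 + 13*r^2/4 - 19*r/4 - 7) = 1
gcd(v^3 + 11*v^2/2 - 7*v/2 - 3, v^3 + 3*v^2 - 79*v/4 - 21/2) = v^2 + 13*v/2 + 3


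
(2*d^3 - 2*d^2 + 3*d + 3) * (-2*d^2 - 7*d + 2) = -4*d^5 - 10*d^4 + 12*d^3 - 31*d^2 - 15*d + 6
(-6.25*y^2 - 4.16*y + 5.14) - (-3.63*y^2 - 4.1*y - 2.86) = -2.62*y^2 - 0.0600000000000005*y + 8.0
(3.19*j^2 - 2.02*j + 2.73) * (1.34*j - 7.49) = 4.2746*j^3 - 26.5999*j^2 + 18.788*j - 20.4477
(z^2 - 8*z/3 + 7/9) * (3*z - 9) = 3*z^3 - 17*z^2 + 79*z/3 - 7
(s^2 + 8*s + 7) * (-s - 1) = -s^3 - 9*s^2 - 15*s - 7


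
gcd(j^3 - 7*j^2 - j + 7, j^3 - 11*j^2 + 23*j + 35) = j^2 - 6*j - 7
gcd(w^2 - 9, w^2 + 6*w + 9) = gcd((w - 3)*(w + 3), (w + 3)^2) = w + 3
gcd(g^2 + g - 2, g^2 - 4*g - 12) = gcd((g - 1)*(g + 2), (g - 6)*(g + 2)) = g + 2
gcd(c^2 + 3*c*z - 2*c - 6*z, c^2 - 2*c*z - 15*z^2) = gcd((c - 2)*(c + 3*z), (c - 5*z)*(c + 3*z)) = c + 3*z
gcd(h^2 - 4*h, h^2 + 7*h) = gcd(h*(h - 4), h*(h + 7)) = h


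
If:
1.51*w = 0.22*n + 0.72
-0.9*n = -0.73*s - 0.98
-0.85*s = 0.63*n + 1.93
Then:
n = -0.47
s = -1.92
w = 0.41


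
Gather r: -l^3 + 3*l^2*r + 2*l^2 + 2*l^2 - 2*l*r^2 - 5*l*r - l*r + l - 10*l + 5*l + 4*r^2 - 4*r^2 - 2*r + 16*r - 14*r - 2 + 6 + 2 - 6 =-l^3 + 4*l^2 - 2*l*r^2 - 4*l + r*(3*l^2 - 6*l)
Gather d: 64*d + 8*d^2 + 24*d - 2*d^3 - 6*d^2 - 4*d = -2*d^3 + 2*d^2 + 84*d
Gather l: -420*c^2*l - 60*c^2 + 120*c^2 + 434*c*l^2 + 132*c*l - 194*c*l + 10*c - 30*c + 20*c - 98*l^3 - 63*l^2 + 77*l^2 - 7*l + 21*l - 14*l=60*c^2 - 98*l^3 + l^2*(434*c + 14) + l*(-420*c^2 - 62*c)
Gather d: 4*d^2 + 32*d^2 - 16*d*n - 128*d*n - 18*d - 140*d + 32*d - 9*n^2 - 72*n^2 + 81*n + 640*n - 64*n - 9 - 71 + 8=36*d^2 + d*(-144*n - 126) - 81*n^2 + 657*n - 72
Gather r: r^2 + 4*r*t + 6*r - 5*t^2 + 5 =r^2 + r*(4*t + 6) - 5*t^2 + 5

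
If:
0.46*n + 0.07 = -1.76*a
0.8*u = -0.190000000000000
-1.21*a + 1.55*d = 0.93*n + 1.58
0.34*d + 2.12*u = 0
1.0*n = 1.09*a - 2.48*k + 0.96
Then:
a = -0.36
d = 1.48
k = -0.27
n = 1.24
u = -0.24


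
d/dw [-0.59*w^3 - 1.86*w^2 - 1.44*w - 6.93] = -1.77*w^2 - 3.72*w - 1.44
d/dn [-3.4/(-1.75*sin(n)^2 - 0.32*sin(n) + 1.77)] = -(11.9*sin(n) + 1.088)*cos(n)/(1.75*sin(n)^2 + 0.32*sin(n) - 1.77)^2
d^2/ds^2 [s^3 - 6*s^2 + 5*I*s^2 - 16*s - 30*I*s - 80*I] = 6*s - 12 + 10*I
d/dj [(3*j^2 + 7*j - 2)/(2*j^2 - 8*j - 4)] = (-19*j^2 - 8*j - 22)/(2*(j^4 - 8*j^3 + 12*j^2 + 16*j + 4))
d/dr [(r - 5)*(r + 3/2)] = 2*r - 7/2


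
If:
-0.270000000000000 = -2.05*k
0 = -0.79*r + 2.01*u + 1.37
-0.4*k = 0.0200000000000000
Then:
No Solution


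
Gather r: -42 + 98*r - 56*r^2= -56*r^2 + 98*r - 42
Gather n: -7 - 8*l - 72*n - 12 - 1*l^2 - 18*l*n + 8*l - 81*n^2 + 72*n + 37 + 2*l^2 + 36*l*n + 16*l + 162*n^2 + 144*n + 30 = l^2 + 16*l + 81*n^2 + n*(18*l + 144) + 48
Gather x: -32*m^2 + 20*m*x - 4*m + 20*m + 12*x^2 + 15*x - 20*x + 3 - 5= -32*m^2 + 16*m + 12*x^2 + x*(20*m - 5) - 2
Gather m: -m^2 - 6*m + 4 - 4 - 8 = -m^2 - 6*m - 8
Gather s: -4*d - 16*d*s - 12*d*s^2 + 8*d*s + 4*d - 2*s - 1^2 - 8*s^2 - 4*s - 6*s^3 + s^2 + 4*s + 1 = -6*s^3 + s^2*(-12*d - 7) + s*(-8*d - 2)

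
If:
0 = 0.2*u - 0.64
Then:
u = 3.20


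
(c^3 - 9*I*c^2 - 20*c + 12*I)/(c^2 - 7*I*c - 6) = c - 2*I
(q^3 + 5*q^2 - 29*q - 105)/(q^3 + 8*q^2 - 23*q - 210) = (q + 3)/(q + 6)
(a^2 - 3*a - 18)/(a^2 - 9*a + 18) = (a + 3)/(a - 3)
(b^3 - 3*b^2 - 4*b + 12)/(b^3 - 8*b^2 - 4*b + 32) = (b - 3)/(b - 8)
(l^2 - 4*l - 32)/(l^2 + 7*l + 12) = (l - 8)/(l + 3)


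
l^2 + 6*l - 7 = (l - 1)*(l + 7)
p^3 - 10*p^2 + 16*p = p*(p - 8)*(p - 2)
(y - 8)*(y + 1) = y^2 - 7*y - 8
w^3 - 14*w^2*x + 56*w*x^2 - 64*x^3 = (w - 8*x)*(w - 4*x)*(w - 2*x)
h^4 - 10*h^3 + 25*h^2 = h^2*(h - 5)^2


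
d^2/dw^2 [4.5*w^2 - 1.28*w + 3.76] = 9.00000000000000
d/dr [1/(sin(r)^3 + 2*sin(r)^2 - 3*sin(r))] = (-4/tan(r) + 3*cos(r)^3/sin(r)^2)/((sin(r) - 1)^2*(sin(r) + 3)^2)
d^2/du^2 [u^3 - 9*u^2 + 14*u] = 6*u - 18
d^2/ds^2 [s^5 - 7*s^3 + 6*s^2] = 20*s^3 - 42*s + 12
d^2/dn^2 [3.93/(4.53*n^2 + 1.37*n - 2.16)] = (-161.294274*n^2 - 48.779946*n + 3.93*(9.06*n + 1.37)*(18.12*n + 2.74) + 76.908528)/(4.53*n^2 + 1.37*n - 2.16)^3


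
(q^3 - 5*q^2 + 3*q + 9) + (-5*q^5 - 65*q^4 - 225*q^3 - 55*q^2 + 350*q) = -5*q^5 - 65*q^4 - 224*q^3 - 60*q^2 + 353*q + 9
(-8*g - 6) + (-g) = -9*g - 6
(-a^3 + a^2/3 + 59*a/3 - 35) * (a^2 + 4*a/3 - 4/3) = -a^5 - a^4 + 193*a^3/9 - 83*a^2/9 - 656*a/9 + 140/3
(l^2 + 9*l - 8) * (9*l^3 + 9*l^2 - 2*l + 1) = 9*l^5 + 90*l^4 + 7*l^3 - 89*l^2 + 25*l - 8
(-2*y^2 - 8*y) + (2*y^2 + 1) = 1 - 8*y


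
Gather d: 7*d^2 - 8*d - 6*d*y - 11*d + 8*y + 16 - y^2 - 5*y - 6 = 7*d^2 + d*(-6*y - 19) - y^2 + 3*y + 10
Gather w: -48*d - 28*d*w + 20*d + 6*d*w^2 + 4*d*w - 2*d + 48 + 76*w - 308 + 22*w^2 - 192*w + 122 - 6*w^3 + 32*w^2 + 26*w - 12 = -30*d - 6*w^3 + w^2*(6*d + 54) + w*(-24*d - 90) - 150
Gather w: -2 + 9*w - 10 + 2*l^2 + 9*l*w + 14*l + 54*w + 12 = 2*l^2 + 14*l + w*(9*l + 63)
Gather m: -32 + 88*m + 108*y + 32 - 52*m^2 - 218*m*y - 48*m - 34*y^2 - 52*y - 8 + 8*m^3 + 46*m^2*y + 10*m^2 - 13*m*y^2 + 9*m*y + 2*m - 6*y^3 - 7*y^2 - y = 8*m^3 + m^2*(46*y - 42) + m*(-13*y^2 - 209*y + 42) - 6*y^3 - 41*y^2 + 55*y - 8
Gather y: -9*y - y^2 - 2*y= -y^2 - 11*y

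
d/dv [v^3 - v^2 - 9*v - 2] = 3*v^2 - 2*v - 9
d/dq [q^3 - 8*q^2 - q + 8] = 3*q^2 - 16*q - 1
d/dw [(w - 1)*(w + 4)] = 2*w + 3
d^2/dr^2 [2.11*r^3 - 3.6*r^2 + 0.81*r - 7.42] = 12.66*r - 7.2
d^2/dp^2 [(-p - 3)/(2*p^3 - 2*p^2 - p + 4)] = 2*(-(p + 3)*(-6*p^2 + 4*p + 1)^2 + (6*p^2 - 4*p + 2*(p + 3)*(3*p - 1) - 1)*(2*p^3 - 2*p^2 - p + 4))/(2*p^3 - 2*p^2 - p + 4)^3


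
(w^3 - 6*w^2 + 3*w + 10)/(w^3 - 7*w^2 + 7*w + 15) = (w - 2)/(w - 3)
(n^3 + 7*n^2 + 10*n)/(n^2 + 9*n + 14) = n*(n + 5)/(n + 7)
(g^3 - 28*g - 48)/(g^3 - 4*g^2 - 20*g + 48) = (g + 2)/(g - 2)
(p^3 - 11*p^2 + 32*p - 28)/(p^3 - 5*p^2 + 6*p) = (p^2 - 9*p + 14)/(p*(p - 3))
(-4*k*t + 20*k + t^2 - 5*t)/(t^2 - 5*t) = (-4*k + t)/t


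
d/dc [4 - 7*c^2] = -14*c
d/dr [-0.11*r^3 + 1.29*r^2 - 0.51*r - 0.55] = -0.33*r^2 + 2.58*r - 0.51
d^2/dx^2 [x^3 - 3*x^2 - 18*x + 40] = 6*x - 6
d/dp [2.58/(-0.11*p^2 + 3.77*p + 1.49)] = (0.5676*p - 9.7266)/(-0.11*p^2 + 3.77*p + 1.49)^2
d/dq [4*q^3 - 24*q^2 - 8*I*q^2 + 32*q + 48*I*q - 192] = 12*q^2 + 16*q*(-3 - I) + 32 + 48*I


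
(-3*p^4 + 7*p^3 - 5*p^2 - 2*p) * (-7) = 21*p^4 - 49*p^3 + 35*p^2 + 14*p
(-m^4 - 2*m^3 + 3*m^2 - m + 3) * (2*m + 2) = -2*m^5 - 6*m^4 + 2*m^3 + 4*m^2 + 4*m + 6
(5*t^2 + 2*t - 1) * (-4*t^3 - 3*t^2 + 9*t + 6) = -20*t^5 - 23*t^4 + 43*t^3 + 51*t^2 + 3*t - 6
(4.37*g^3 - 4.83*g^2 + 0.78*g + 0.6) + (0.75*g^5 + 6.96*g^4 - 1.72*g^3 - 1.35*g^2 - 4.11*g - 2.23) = 0.75*g^5 + 6.96*g^4 + 2.65*g^3 - 6.18*g^2 - 3.33*g - 1.63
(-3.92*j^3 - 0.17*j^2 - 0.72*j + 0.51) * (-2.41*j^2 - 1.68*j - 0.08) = 9.4472*j^5 + 6.9953*j^4 + 2.3344*j^3 - 0.00590000000000002*j^2 - 0.7992*j - 0.0408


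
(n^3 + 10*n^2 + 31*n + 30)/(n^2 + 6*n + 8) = (n^2 + 8*n + 15)/(n + 4)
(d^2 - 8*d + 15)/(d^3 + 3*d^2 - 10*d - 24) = (d - 5)/(d^2 + 6*d + 8)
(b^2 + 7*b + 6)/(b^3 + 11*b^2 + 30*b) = (b + 1)/(b*(b + 5))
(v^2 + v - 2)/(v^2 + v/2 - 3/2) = 2*(v + 2)/(2*v + 3)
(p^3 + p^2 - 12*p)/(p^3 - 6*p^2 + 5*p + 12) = p*(p + 4)/(p^2 - 3*p - 4)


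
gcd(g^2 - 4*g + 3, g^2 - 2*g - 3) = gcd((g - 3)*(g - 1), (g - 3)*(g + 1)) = g - 3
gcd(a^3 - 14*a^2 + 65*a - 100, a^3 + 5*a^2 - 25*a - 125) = a - 5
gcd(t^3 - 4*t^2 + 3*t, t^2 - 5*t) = t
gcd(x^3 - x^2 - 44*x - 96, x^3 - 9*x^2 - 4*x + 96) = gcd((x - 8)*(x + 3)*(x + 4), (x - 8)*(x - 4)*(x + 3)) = x^2 - 5*x - 24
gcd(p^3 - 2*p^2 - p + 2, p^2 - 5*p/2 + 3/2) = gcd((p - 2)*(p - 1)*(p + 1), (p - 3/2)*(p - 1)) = p - 1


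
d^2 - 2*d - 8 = (d - 4)*(d + 2)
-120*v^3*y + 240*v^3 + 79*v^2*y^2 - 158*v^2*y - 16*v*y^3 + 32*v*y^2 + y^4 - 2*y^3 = (-8*v + y)*(-5*v + y)*(-3*v + y)*(y - 2)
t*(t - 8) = t^2 - 8*t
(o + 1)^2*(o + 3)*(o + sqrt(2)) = o^4 + sqrt(2)*o^3 + 5*o^3 + 7*o^2 + 5*sqrt(2)*o^2 + 3*o + 7*sqrt(2)*o + 3*sqrt(2)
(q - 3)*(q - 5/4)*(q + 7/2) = q^3 - 3*q^2/4 - 89*q/8 + 105/8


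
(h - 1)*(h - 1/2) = h^2 - 3*h/2 + 1/2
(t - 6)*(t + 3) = t^2 - 3*t - 18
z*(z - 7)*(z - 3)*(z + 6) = z^4 - 4*z^3 - 39*z^2 + 126*z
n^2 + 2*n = n*(n + 2)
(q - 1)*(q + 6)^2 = q^3 + 11*q^2 + 24*q - 36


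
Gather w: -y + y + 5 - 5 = 0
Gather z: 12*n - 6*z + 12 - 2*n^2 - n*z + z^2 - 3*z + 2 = -2*n^2 + 12*n + z^2 + z*(-n - 9) + 14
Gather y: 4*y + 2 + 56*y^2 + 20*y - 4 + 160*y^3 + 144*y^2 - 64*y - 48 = 160*y^3 + 200*y^2 - 40*y - 50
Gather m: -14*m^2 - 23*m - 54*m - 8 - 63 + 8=-14*m^2 - 77*m - 63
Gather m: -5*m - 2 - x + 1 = -5*m - x - 1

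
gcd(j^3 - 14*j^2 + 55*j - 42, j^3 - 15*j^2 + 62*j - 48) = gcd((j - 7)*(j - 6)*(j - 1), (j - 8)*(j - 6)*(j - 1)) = j^2 - 7*j + 6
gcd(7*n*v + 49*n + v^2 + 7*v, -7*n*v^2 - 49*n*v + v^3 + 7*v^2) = v + 7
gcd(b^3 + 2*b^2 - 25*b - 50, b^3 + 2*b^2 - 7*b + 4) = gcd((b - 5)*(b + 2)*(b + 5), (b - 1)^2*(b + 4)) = 1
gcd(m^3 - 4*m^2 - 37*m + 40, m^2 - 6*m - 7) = 1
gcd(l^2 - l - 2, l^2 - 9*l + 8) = 1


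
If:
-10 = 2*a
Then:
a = -5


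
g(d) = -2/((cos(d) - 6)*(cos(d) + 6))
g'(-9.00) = 0.00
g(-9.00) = 0.06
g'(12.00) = 0.00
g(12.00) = 0.06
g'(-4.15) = 0.00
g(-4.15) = 0.06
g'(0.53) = -0.00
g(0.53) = 0.06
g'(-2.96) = -0.00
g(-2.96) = 0.06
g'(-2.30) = -0.00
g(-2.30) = 0.06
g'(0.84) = -0.00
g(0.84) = 0.06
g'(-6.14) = -0.00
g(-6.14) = 0.06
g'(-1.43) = 0.00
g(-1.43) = 0.06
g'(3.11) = 0.00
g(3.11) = 0.06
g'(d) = -2*sin(d)/((cos(d) - 6)*(cos(d) + 6)^2) - 2*sin(d)/((cos(d) - 6)^2*(cos(d) + 6))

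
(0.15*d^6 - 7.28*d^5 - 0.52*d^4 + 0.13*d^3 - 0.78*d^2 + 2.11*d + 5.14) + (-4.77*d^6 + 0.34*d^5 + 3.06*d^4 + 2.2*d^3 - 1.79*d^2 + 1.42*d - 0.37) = -4.62*d^6 - 6.94*d^5 + 2.54*d^4 + 2.33*d^3 - 2.57*d^2 + 3.53*d + 4.77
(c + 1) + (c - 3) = 2*c - 2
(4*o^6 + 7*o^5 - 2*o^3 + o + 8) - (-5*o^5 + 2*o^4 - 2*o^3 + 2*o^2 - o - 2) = 4*o^6 + 12*o^5 - 2*o^4 - 2*o^2 + 2*o + 10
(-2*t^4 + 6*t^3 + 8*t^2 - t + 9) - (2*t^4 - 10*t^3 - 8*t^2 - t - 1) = -4*t^4 + 16*t^3 + 16*t^2 + 10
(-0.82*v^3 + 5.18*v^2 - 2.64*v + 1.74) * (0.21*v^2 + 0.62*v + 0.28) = -0.1722*v^5 + 0.5794*v^4 + 2.4276*v^3 + 0.179*v^2 + 0.3396*v + 0.4872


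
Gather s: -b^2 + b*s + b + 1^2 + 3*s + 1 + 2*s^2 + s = -b^2 + b + 2*s^2 + s*(b + 4) + 2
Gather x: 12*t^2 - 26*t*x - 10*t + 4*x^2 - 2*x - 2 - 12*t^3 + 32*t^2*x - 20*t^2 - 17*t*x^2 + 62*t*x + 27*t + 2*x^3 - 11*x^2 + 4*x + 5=-12*t^3 - 8*t^2 + 17*t + 2*x^3 + x^2*(-17*t - 7) + x*(32*t^2 + 36*t + 2) + 3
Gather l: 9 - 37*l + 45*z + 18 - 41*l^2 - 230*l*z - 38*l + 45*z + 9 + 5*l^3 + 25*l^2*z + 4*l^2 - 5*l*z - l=5*l^3 + l^2*(25*z - 37) + l*(-235*z - 76) + 90*z + 36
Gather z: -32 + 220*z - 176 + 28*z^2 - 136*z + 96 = 28*z^2 + 84*z - 112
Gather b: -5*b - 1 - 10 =-5*b - 11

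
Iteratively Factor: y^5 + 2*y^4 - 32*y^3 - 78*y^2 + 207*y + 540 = (y - 5)*(y^4 + 7*y^3 + 3*y^2 - 63*y - 108) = (y - 5)*(y + 3)*(y^3 + 4*y^2 - 9*y - 36) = (y - 5)*(y + 3)^2*(y^2 + y - 12) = (y - 5)*(y + 3)^2*(y + 4)*(y - 3)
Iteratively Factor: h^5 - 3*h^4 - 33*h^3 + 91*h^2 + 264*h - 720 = (h - 3)*(h^4 - 33*h^2 - 8*h + 240) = (h - 5)*(h - 3)*(h^3 + 5*h^2 - 8*h - 48) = (h - 5)*(h - 3)*(h + 4)*(h^2 + h - 12) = (h - 5)*(h - 3)*(h + 4)^2*(h - 3)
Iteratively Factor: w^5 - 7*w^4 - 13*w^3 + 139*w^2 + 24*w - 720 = (w + 3)*(w^4 - 10*w^3 + 17*w^2 + 88*w - 240) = (w - 4)*(w + 3)*(w^3 - 6*w^2 - 7*w + 60) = (w - 5)*(w - 4)*(w + 3)*(w^2 - w - 12) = (w - 5)*(w - 4)*(w + 3)^2*(w - 4)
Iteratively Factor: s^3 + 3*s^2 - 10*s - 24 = (s - 3)*(s^2 + 6*s + 8) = (s - 3)*(s + 4)*(s + 2)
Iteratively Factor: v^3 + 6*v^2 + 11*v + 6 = (v + 2)*(v^2 + 4*v + 3) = (v + 2)*(v + 3)*(v + 1)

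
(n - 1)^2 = n^2 - 2*n + 1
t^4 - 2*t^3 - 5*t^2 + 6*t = t*(t - 3)*(t - 1)*(t + 2)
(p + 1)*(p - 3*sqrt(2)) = p^2 - 3*sqrt(2)*p + p - 3*sqrt(2)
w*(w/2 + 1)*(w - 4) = w^3/2 - w^2 - 4*w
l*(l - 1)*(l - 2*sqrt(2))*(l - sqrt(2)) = l^4 - 3*sqrt(2)*l^3 - l^3 + 4*l^2 + 3*sqrt(2)*l^2 - 4*l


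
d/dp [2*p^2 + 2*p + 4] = 4*p + 2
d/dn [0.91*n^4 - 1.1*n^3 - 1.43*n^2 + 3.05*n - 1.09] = 3.64*n^3 - 3.3*n^2 - 2.86*n + 3.05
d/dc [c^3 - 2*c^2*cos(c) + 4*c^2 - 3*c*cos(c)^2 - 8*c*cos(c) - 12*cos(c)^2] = 2*c^2*sin(c) + 3*c^2 + 8*c*sin(c) + 3*c*sin(2*c) - 4*c*cos(c) + 8*c + 12*sin(2*c) - 3*cos(c)^2 - 8*cos(c)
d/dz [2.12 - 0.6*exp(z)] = -0.6*exp(z)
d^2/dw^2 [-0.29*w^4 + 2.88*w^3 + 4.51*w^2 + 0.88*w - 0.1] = -3.48*w^2 + 17.28*w + 9.02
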